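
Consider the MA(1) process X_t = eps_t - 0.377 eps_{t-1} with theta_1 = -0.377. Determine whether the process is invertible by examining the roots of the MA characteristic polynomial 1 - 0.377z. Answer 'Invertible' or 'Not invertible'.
\text{Invertible}

The MA(q) characteristic polynomial is P(z) = 1 - 0.377z.
Invertibility requires all roots to lie outside the unit circle, i.e. |z| > 1 for every root.
This is linear in z: 1 + (-0.377) z = 0  =>  z = -1/(-0.377) = 2.65252,  |z| = 2.65252.
Moduli of all roots: 2.6525.
All moduli strictly greater than 1? Yes.
Verdict: Invertible.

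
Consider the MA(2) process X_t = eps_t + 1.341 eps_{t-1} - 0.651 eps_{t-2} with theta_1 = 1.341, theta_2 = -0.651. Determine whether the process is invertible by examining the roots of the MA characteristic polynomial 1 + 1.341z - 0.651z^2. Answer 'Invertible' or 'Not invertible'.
\text{Not invertible}

The MA(q) characteristic polynomial is P(z) = 1 + 1.341z - 0.651z^2.
Invertibility requires all roots to lie outside the unit circle, i.e. |z| > 1 for every root.
Set 1 + (1.341) z + (-0.651) z^2 = 0, i.e. a z^2 + b z + c = 0 with a = -0.651, b = 1.341, c = 1.
Discriminant D = b^2 - 4ac = (1.341)^2 - 4*(-0.651)*1 = 1.798281 - (-2.604) = 4.402281.
D >= 0, so the roots are real: z = (-b +/- sqrt(D)) / (2a) = (-1.341 +/- 2.098161) / (-1.302).
  z_1 = (-1.341 + 2.098161) / (-1.302) = -0.5815,   |z_1| = 0.5815.
  z_2 = (-1.341 - 2.098161) / (-1.302) = 2.6414,   |z_2| = 2.6414.
Moduli of all roots: 0.5815, 2.6414.
All moduli strictly greater than 1? No.
Verdict: Not invertible.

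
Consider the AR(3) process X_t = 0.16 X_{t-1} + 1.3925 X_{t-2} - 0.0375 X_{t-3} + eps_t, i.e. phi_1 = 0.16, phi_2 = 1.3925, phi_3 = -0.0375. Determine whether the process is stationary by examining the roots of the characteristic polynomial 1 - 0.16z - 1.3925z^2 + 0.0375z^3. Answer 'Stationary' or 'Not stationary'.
\text{Not stationary}

The AR(p) characteristic polynomial is P(z) = 1 - 0.16z - 1.3925z^2 + 0.0375z^3.
Stationarity requires all roots to lie outside the unit circle, i.e. |z| > 1 for every root.
Degree 3: look for a simple real root z0 first, then factor out (1 - z/z0) and solve the remaining quadratic.
Testing z0 = 0.8: P(0.8) = 1 + (-0.16)(0.8) + (-1.3925)(0.8)^2 + (0.0375)(0.8)^3
  = 1 + (-0.128) + (-0.8912) + (0.0192) = 0.  So z_0 = 0.8 is a root, |z_0| = 0.8.
Divide out the factor (1 - 1.25 z) = (1 - z/z0) (since 1/z0 = 1.25):
  P(z) = (1 - 1.25 z)(1 + (1.09) z + (-0.03) z^2)
  [check: z-coef 1.09 - (1.25) = -0.16; z^2-coef -0.03 - (1.25)(1.09) = -1.3925; z^3-coef -(1.25)(-0.03) = 0.0375.]
Remaining roots from the quadratic factor 1 + (1.09) z + (-0.03) z^2:
  Set 1 + (1.09) z + (-0.03) z^2 = 0, i.e. a z^2 + b z + c = 0 with a = -0.03, b = 1.09, c = 1.
  Discriminant D = b^2 - 4ac = (1.09)^2 - 4*(-0.03)*1 = 1.1881 - (-0.12) = 1.3081.
  D >= 0, so the roots are real: z = (-b +/- sqrt(D)) / (2a) = (-1.09 +/- 1.143722) / (-0.06).
    z_1 = (-1.09 + 1.143722) / (-0.06) = -0.8954,   |z_1| = 0.8954.
    z_2 = (-1.09 - 1.143722) / (-0.06) = 37.2287,   |z_2| = 37.2287.
Moduli of all roots: 0.8000, 0.8954, 37.2287.
All moduli strictly greater than 1? No.
Verdict: Not stationary.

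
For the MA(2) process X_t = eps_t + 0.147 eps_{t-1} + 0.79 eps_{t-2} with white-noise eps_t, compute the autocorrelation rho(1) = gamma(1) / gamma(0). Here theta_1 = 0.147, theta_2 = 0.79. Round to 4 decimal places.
\rho(1) = 0.1599

For an MA(q) process with theta_0 = 1, the autocovariance is
  gamma(k) = sigma^2 * sum_{i=0..q-k} theta_i * theta_{i+k},
and rho(k) = gamma(k) / gamma(0). Sigma^2 cancels.
  numerator   = (1)*(0.147) + (0.147)*(0.79) = 0.26313.
  denominator = (1)^2 + (0.147)^2 + (0.79)^2 = 1.645709.
  rho(1) = 0.26313 / 1.645709 = 0.1599.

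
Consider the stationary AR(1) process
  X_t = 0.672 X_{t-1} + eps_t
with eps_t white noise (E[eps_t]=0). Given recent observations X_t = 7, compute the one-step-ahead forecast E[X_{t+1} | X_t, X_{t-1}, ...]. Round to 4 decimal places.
E[X_{t+1} \mid \mathcal F_t] = 4.7040

For an AR(p) model X_t = c + sum_i phi_i X_{t-i} + eps_t, the
one-step-ahead conditional mean is
  E[X_{t+1} | X_t, ...] = c + sum_i phi_i X_{t+1-i}.
Substitute known values:
  E[X_{t+1} | ...] = (0.672) * (7)
                   = 4.7040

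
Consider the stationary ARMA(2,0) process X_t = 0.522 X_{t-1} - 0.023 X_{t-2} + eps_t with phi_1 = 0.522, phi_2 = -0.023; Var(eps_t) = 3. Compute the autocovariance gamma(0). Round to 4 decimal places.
\gamma(0) = 4.0582

Multiply the model equation by X_{t-k} and take expectations. With theta_0 = psi_0 = 1 and psi_j the MA(infinity) weights, this gives
  gamma(k) - sum_i phi_i gamma(k-i) = c_k,
  c_k = sigma^2 * sum_{j=k..q} theta_j psi_{j-k}   (c_k = 0 for k > q),
using gamma(-m) = gamma(m).
Pure AR (q = 0): c_0 = sigma^2 = 3, c_k = 0 for k >= 1.
Equations for k = 0, 1, 2 (AR order 2, c_2 = 0):
  (E0) gamma(0) = phi_1 gamma(1) + phi_2 gamma(2) + c_0
  (E1) gamma(1) = phi_1 gamma(0) + phi_2 gamma(1) + c_1
  (E2) gamma(2) = phi_1 gamma(1) + phi_2 gamma(0)
From (E1): gamma(1) = A gamma(0) + B with
  A = phi_1 / (1 - phi_2) = 0.522 / 1.023 = 0.510264,   B = c_1 / (1 - phi_2) = 0 / 1.023 = 0.
Insert (E2) into (E0): gamma(0) (1 - phi_2^2) = phi_1 (1 + phi_2) gamma(1) + c_0.
  phi_1 (1 + phi_2) = (0.522)(0.977) = 0.509994,   1 - phi_2^2 = 0.999471.
Replace gamma(1) by A gamma(0) + B and collect gamma(0):
  gamma(0) [0.999471 - (0.509994)(0.510264)] = c_0 = 3
  gamma(0) * 0.739239 = 3
  gamma(0) = 3 / 0.739239 = 4.058225.
Therefore gamma(0) = 4.0582 (to 4 decimal places).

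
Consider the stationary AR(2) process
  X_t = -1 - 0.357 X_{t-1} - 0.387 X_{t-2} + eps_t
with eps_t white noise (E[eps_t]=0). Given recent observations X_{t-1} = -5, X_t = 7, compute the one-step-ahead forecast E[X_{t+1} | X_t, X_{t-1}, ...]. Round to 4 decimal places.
E[X_{t+1} \mid \mathcal F_t] = -1.5640

For an AR(p) model X_t = c + sum_i phi_i X_{t-i} + eps_t, the
one-step-ahead conditional mean is
  E[X_{t+1} | X_t, ...] = c + sum_i phi_i X_{t+1-i}.
Substitute known values:
  E[X_{t+1} | ...] = -1 + (-0.357) * (7) + (-0.387) * (-5)
                   = -1.5640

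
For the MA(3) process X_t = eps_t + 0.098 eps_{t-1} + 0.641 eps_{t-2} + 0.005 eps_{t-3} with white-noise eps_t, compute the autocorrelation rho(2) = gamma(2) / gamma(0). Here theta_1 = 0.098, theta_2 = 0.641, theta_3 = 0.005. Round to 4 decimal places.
\rho(2) = 0.4516

For an MA(q) process with theta_0 = 1, the autocovariance is
  gamma(k) = sigma^2 * sum_{i=0..q-k} theta_i * theta_{i+k},
and rho(k) = gamma(k) / gamma(0). Sigma^2 cancels.
  numerator   = (1)*(0.641) + (0.098)*(0.005) = 0.64149.
  denominator = (1)^2 + (0.098)^2 + (0.641)^2 + (0.005)^2 = 1.42051.
  rho(2) = 0.64149 / 1.42051 = 0.4516.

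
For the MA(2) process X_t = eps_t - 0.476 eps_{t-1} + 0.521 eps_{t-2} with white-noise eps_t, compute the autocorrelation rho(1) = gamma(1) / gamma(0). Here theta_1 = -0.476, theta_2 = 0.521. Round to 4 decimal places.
\rho(1) = -0.4833

For an MA(q) process with theta_0 = 1, the autocovariance is
  gamma(k) = sigma^2 * sum_{i=0..q-k} theta_i * theta_{i+k},
and rho(k) = gamma(k) / gamma(0). Sigma^2 cancels.
  numerator   = (1)*(-0.476) + (-0.476)*(0.521) = -0.723996.
  denominator = (1)^2 + (-0.476)^2 + (0.521)^2 = 1.498017.
  rho(1) = -0.723996 / 1.498017 = -0.4833.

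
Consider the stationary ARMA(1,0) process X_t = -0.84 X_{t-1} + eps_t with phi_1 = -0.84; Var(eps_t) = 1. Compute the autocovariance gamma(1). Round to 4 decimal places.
\gamma(1) = -2.8533

Multiply the model equation by X_{t-k} and take expectations. With theta_0 = psi_0 = 1 and psi_j the MA(infinity) weights, this gives
  gamma(k) - sum_i phi_i gamma(k-i) = c_k,
  c_k = sigma^2 * sum_{j=k..q} theta_j psi_{j-k}   (c_k = 0 for k > q),
using gamma(-m) = gamma(m).
Pure AR (q = 0): c_0 = sigma^2 = 1, c_k = 0 for k >= 1.
Equations for k = 0 and k = 1 (AR order 1):
  gamma(0) = phi_1 gamma(1) + c_0
  gamma(1) = phi_1 gamma(0) + c_1
Substituting the second into the first: gamma(0) (1 - phi_1^2) = c_0 + phi_1 c_1, so
  gamma(0) = c_0 / (1 - phi_1^2) = 1 / (1 - (-0.84)^2) = 1 / 0.2944 = 3.396739.
  gamma(1) = phi_1 gamma(0) = (-0.84)(3.396739) = -2.853261.
Therefore gamma(1) = -2.8533 (to 4 decimal places).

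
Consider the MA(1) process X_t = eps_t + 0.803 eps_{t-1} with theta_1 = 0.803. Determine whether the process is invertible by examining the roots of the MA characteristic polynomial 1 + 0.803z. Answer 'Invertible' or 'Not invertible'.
\text{Invertible}

The MA(q) characteristic polynomial is P(z) = 1 + 0.803z.
Invertibility requires all roots to lie outside the unit circle, i.e. |z| > 1 for every root.
This is linear in z: 1 + (0.803) z = 0  =>  z = -1/(0.803) = -1.24533,  |z| = 1.24533.
Moduli of all roots: 1.2453.
All moduli strictly greater than 1? Yes.
Verdict: Invertible.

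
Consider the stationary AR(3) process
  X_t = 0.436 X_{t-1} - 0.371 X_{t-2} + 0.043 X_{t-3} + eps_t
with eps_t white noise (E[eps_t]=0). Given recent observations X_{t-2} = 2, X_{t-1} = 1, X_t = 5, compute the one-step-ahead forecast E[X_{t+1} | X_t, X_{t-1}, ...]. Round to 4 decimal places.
E[X_{t+1} \mid \mathcal F_t] = 1.8950

For an AR(p) model X_t = c + sum_i phi_i X_{t-i} + eps_t, the
one-step-ahead conditional mean is
  E[X_{t+1} | X_t, ...] = c + sum_i phi_i X_{t+1-i}.
Substitute known values:
  E[X_{t+1} | ...] = (0.436) * (5) + (-0.371) * (1) + (0.043) * (2)
                   = 1.8950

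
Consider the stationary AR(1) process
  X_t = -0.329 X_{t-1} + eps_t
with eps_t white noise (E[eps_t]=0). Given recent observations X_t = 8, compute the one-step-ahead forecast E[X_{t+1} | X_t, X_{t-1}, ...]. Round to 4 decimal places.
E[X_{t+1} \mid \mathcal F_t] = -2.6320

For an AR(p) model X_t = c + sum_i phi_i X_{t-i} + eps_t, the
one-step-ahead conditional mean is
  E[X_{t+1} | X_t, ...] = c + sum_i phi_i X_{t+1-i}.
Substitute known values:
  E[X_{t+1} | ...] = (-0.329) * (8)
                   = -2.6320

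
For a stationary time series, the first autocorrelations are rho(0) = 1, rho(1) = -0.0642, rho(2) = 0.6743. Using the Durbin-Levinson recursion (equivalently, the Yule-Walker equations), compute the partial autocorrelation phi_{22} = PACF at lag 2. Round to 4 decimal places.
\phi_{22} = 0.6730

The PACF at lag k is phi_{kk}, the last component of the solution
to the Yule-Walker system G_k phi = r_k where
  (G_k)_{ij} = rho(|i - j|), (r_k)_i = rho(i), i,j = 1..k.
Equivalently, Durbin-Levinson gives phi_{kk} iteratively:
  phi_{11} = rho(1)
  phi_{kk} = [rho(k) - sum_{j=1..k-1} phi_{k-1,j} rho(k-j)]
            / [1 - sum_{j=1..k-1} phi_{k-1,j} rho(j)],
  phi_{k,j} = phi_{k-1,j} - phi_{kk} phi_{k-1,k-j},  j = 1..k-1.
Step k = 1:
  phi_11 = rho(1) = -0.0642.
Step k = 2:
  phi_22 = [rho(2) - phi_11 rho(1)] / [1 - phi_11 rho(1)] = [0.6743 - (-0.0642)(-0.0642)] / [1 - (-0.0642)(-0.0642)]
         = 0.67017836 / 0.99587836 = 0.673.
Therefore phi_{22} = 0.6730.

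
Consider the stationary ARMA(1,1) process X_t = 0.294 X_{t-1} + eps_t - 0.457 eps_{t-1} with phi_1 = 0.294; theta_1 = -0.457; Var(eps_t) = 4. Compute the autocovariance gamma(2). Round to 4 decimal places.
\gamma(2) = -0.1816

Multiply the model equation by X_{t-k} and take expectations. With theta_0 = psi_0 = 1 and psi_j the MA(infinity) weights, this gives
  gamma(k) - sum_i phi_i gamma(k-i) = c_k,
  c_k = sigma^2 * sum_{j=k..q} theta_j psi_{j-k}   (c_k = 0 for k > q),
using gamma(-m) = gamma(m).
psi-weights needed (psi_j = theta_j + sum_i phi_i psi_{j-i}):
  psi_1 = theta_1 + phi_1 = -0.457 + (0.294) = -0.163
Right-hand sides:
  c_0 = sigma^2 (1 + theta_1 psi_1) = 4 * (1 + (-0.457)(-0.163)) = 4 * 1.074491 = 4.297964
  c_1 = sigma^2 theta_1 = 4 * (-0.457) = -1.828
  c_2 = 0
Equations for k = 0 and k = 1 (AR order 1):
  gamma(0) = phi_1 gamma(1) + c_0
  gamma(1) = phi_1 gamma(0) + c_1
Substituting the second into the first: gamma(0) (1 - phi_1^2) = c_0 + phi_1 c_1, so
  gamma(0) = (c_0 + phi_1 c_1) / (1 - phi_1^2) = (4.297964 + (0.294)(-1.828)) / (1 - (0.294)^2) = 3.760532 / 0.913564 = 4.116331.
  gamma(1) = phi_1 gamma(0) + c_1 = (0.294)(4.116331) + (-1.828) = -0.617799.
For k = 2 (> q): gamma(2) = phi_1 gamma(1) = (0.294)(-0.617799) = -0.181633.
Therefore gamma(2) = -0.1816 (to 4 decimal places).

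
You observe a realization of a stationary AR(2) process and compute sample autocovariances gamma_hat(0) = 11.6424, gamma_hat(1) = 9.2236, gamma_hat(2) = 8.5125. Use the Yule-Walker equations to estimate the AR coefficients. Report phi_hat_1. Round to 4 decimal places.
\hat\phi_{1} = 0.5720

The Yule-Walker equations for an AR(p) process read, in matrix form,
  Gamma_p phi = r_p,   with   (Gamma_p)_{ij} = gamma(|i - j|),
                       (r_p)_i = gamma(i),   i,j = 1..p.
Substitute the sample gammas (Toeplitz matrix and right-hand side of size 2):
  Gamma_p = [[11.6424, 9.2236], [9.2236, 11.6424]]
  r_p     = [9.2236, 8.5125]
Written out:
  11.6424 phi_1 + 9.2236 phi_2 = 9.2236
  9.2236 phi_1 + 11.6424 phi_2 = 8.5125
Solve by Cramer's rule:
  det = gamma(0)^2 - gamma(1)^2 = (11.6424)^2 - (9.2236)^2 = 135.54547776 - 85.07479696 = 50.4706808
  phi_hat_1 = [gamma(1) gamma(0) - gamma(1) gamma(2)] / det = [(9.2236)(11.6424) - (9.2236)(8.5125)] / 50.4706808 = 28.86894564 / 50.4706808 = 0.572
  phi_hat_2 = [gamma(0) gamma(2) - gamma(1)^2] / det = [(11.6424)(8.5125) - (9.2236)^2] / 50.4706808 = 14.03113304 / 50.4706808 = 0.278
So phi_hat = [0.5720, 0.2780].
Therefore phi_hat_1 = 0.5720.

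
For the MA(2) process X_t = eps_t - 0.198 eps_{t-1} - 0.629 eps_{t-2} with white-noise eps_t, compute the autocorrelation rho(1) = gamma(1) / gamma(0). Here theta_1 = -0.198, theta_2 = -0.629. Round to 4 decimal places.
\rho(1) = -0.0512

For an MA(q) process with theta_0 = 1, the autocovariance is
  gamma(k) = sigma^2 * sum_{i=0..q-k} theta_i * theta_{i+k},
and rho(k) = gamma(k) / gamma(0). Sigma^2 cancels.
  numerator   = (1)*(-0.198) + (-0.198)*(-0.629) = -0.073458.
  denominator = (1)^2 + (-0.198)^2 + (-0.629)^2 = 1.434845.
  rho(1) = -0.073458 / 1.434845 = -0.0512.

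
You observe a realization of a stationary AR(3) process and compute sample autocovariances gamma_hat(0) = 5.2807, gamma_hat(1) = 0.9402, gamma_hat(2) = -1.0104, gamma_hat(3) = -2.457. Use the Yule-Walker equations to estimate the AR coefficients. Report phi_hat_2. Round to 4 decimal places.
\hat\phi_{2} = -0.1390

The Yule-Walker equations for an AR(p) process read, in matrix form,
  Gamma_p phi = r_p,   with   (Gamma_p)_{ij} = gamma(|i - j|),
                       (r_p)_i = gamma(i),   i,j = 1..p.
Substitute the sample gammas (Toeplitz matrix and right-hand side of size 3):
  Gamma_p = [[5.2807, 0.9402, -1.0104], [0.9402, 5.2807, 0.9402], [-1.0104, 0.9402, 5.2807]]
  r_p     = [0.9402, -1.0104, -2.457]
Written out (R1..R3):
  (R1) 5.2807 phi_1 + 0.9402 phi_2 - 1.0104 phi_3 = 0.9402
  (R2) 0.9402 phi_1 + 5.2807 phi_2 + 0.9402 phi_3 = -1.0104
  (R3) -1.0104 phi_1 + 0.9402 phi_2 + 5.2807 phi_3 = -2.457
Gaussian elimination:
  R2 <- R2 - (0.9402/5.2807) R1 = R2 - (0.178045) R1:  5.113302 phi_2 + 1.120096 phi_3 = -1.177798
  R3 <- R3 - (-1.0104/5.2807) R1 = R3 - (-0.191338) R1:  1.120096 phi_2 + 5.087372 phi_3 = -2.277104
  R3 <- R3 - (1.120096/5.113302) R2 = R3 - (0.219055) R2:  4.842009 phi_3 = -2.019101
Back-substitution:
  phi_hat_3 = -2.019101 / 4.842009 = -0.416997
  phi_hat_2 = (-1.177798 - (1.120096)(-0.416997)) / 5.113302 = -0.138995
  phi_hat_1 = (0.9402 - (0.9402)(-0.138995) - (-1.0104)(-0.416997)) / 5.2807 = 0.123004
So phi_hat = [0.1230, -0.1390, -0.4170].
Therefore phi_hat_2 = -0.1390.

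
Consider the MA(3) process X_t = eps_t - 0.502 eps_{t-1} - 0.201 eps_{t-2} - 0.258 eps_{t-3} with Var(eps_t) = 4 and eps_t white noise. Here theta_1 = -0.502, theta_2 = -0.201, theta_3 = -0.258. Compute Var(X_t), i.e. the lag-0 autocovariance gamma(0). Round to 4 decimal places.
\gamma(0) = 5.4359

For an MA(q) process X_t = eps_t + sum_i theta_i eps_{t-i} with
Var(eps_t) = sigma^2, the variance is
  gamma(0) = sigma^2 * (1 + sum_i theta_i^2).
  sum_i theta_i^2 = (-0.502)^2 + (-0.201)^2 + (-0.258)^2 = 0.252004 + 0.040401 + 0.066564 = 0.358969.
  gamma(0) = 4 * (1 + 0.358969) = 4 * 1.358969 = 5.435876, which rounds to 5.4359.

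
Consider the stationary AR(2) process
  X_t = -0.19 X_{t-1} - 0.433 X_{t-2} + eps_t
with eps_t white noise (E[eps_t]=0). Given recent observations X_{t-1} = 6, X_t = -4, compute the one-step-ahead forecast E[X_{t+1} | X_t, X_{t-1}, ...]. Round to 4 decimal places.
E[X_{t+1} \mid \mathcal F_t] = -1.8380

For an AR(p) model X_t = c + sum_i phi_i X_{t-i} + eps_t, the
one-step-ahead conditional mean is
  E[X_{t+1} | X_t, ...] = c + sum_i phi_i X_{t+1-i}.
Substitute known values:
  E[X_{t+1} | ...] = (-0.19) * (-4) + (-0.433) * (6)
                   = -1.8380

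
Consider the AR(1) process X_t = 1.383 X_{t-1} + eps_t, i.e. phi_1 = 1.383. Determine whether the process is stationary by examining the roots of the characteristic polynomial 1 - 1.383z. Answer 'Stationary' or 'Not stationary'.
\text{Not stationary}

The AR(p) characteristic polynomial is P(z) = 1 - 1.383z.
Stationarity requires all roots to lie outside the unit circle, i.e. |z| > 1 for every root.
This is linear in z: 1 + (-1.383) z = 0  =>  z = -1/(-1.383) = 0.723066,  |z| = 0.723066.
Moduli of all roots: 0.7231.
All moduli strictly greater than 1? No.
Verdict: Not stationary.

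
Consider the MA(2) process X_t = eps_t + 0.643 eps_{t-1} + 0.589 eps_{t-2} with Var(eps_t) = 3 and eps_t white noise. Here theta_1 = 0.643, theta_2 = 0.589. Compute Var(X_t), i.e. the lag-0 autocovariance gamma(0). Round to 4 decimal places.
\gamma(0) = 5.2811

For an MA(q) process X_t = eps_t + sum_i theta_i eps_{t-i} with
Var(eps_t) = sigma^2, the variance is
  gamma(0) = sigma^2 * (1 + sum_i theta_i^2).
  sum_i theta_i^2 = (0.643)^2 + (0.589)^2 = 0.413449 + 0.346921 = 0.76037.
  gamma(0) = 3 * (1 + 0.76037) = 3 * 1.76037 = 5.28111, which rounds to 5.2811.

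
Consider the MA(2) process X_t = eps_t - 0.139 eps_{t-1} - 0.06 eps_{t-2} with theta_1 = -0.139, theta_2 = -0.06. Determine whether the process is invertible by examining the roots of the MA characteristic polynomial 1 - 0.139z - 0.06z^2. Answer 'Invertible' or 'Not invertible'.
\text{Invertible}

The MA(q) characteristic polynomial is P(z) = 1 - 0.139z - 0.06z^2.
Invertibility requires all roots to lie outside the unit circle, i.e. |z| > 1 for every root.
Set 1 + (-0.139) z + (-0.06) z^2 = 0, i.e. a z^2 + b z + c = 0 with a = -0.06, b = -0.139, c = 1.
Discriminant D = b^2 - 4ac = (-0.139)^2 - 4*(-0.06)*1 = 0.019321 - (-0.24) = 0.259321.
D >= 0, so the roots are real: z = (-b +/- sqrt(D)) / (2a) = (0.139 +/- 0.509236) / (-0.12).
  z_1 = (0.139 + 0.509236) / (-0.12) = -5.402,   |z_1| = 5.402.
  z_2 = (0.139 - 0.509236) / (-0.12) = 3.0853,   |z_2| = 3.0853.
Moduli of all roots: 5.4020, 3.0853.
All moduli strictly greater than 1? Yes.
Verdict: Invertible.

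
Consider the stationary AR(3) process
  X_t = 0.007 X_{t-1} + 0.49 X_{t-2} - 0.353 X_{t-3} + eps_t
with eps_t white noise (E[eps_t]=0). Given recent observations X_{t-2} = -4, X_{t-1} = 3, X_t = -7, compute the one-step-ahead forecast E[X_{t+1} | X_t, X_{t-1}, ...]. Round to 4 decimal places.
E[X_{t+1} \mid \mathcal F_t] = 2.8330

For an AR(p) model X_t = c + sum_i phi_i X_{t-i} + eps_t, the
one-step-ahead conditional mean is
  E[X_{t+1} | X_t, ...] = c + sum_i phi_i X_{t+1-i}.
Substitute known values:
  E[X_{t+1} | ...] = (0.007) * (-7) + (0.49) * (3) + (-0.353) * (-4)
                   = 2.8330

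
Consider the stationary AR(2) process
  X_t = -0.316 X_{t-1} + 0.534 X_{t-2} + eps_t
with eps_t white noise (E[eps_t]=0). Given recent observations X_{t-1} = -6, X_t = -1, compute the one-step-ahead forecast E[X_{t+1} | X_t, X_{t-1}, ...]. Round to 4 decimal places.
E[X_{t+1} \mid \mathcal F_t] = -2.8880

For an AR(p) model X_t = c + sum_i phi_i X_{t-i} + eps_t, the
one-step-ahead conditional mean is
  E[X_{t+1} | X_t, ...] = c + sum_i phi_i X_{t+1-i}.
Substitute known values:
  E[X_{t+1} | ...] = (-0.316) * (-1) + (0.534) * (-6)
                   = -2.8880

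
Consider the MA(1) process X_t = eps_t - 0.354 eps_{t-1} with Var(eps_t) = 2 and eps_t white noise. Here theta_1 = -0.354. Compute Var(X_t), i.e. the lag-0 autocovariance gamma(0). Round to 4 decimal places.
\gamma(0) = 2.2506

For an MA(q) process X_t = eps_t + sum_i theta_i eps_{t-i} with
Var(eps_t) = sigma^2, the variance is
  gamma(0) = sigma^2 * (1 + sum_i theta_i^2).
  sum_i theta_i^2 = (-0.354)^2 = 0.125316.
  gamma(0) = 2 * (1 + 0.125316) = 2 * 1.125316 = 2.250632, which rounds to 2.2506.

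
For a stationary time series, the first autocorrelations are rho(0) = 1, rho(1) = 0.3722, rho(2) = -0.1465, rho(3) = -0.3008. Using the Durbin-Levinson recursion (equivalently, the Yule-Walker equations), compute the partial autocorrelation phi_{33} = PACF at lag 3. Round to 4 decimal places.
\phi_{33} = -0.1370

The PACF at lag k is phi_{kk}, the last component of the solution
to the Yule-Walker system G_k phi = r_k where
  (G_k)_{ij} = rho(|i - j|), (r_k)_i = rho(i), i,j = 1..k.
Equivalently, Durbin-Levinson gives phi_{kk} iteratively:
  phi_{11} = rho(1)
  phi_{kk} = [rho(k) - sum_{j=1..k-1} phi_{k-1,j} rho(k-j)]
            / [1 - sum_{j=1..k-1} phi_{k-1,j} rho(j)],
  phi_{k,j} = phi_{k-1,j} - phi_{kk} phi_{k-1,k-j},  j = 1..k-1.
Step k = 1:
  phi_11 = rho(1) = 0.3722.
Step k = 2:
  phi_22 = [rho(2) - phi_11 rho(1)] / [1 - phi_11 rho(1)] = [-0.1465 - (0.3722)(0.3722)] / [1 - (0.3722)(0.3722)]
         = -0.28503284 / 0.86146716 = -0.330869.
  Update: phi_21 = phi_11 - phi_22 phi_11 = 0.3722 - (-0.330869)(0.3722) = 0.495349.
Step k = 3:
  phi_33 = [rho(3) - phi_21 rho(2) - phi_22 rho(1)] / [1 - phi_21 rho(1) - phi_22 rho(2)]
    numerator   = -0.3008 - (0.495349)(-0.1465) - (-0.330869)(0.3722) = -0.10508183
    denominator = 1 - (0.495349)(0.3722) - (-0.330869)(-0.1465) = 0.76715861
  phi_33 = -0.10508183 / 0.76715861 = -0.137.
Therefore phi_{33} = -0.1370.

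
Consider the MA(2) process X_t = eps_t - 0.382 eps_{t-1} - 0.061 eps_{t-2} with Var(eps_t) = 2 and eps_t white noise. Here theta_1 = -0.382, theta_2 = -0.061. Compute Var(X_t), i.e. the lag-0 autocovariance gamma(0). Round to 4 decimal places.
\gamma(0) = 2.2993

For an MA(q) process X_t = eps_t + sum_i theta_i eps_{t-i} with
Var(eps_t) = sigma^2, the variance is
  gamma(0) = sigma^2 * (1 + sum_i theta_i^2).
  sum_i theta_i^2 = (-0.382)^2 + (-0.061)^2 = 0.145924 + 0.003721 = 0.149645.
  gamma(0) = 2 * (1 + 0.149645) = 2 * 1.149645 = 2.29929, which rounds to 2.2993.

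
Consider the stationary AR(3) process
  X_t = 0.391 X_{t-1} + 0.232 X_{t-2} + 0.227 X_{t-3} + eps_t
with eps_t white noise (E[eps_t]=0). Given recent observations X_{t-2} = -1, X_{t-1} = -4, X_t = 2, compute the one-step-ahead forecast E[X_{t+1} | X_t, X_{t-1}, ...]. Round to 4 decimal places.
E[X_{t+1} \mid \mathcal F_t] = -0.3730

For an AR(p) model X_t = c + sum_i phi_i X_{t-i} + eps_t, the
one-step-ahead conditional mean is
  E[X_{t+1} | X_t, ...] = c + sum_i phi_i X_{t+1-i}.
Substitute known values:
  E[X_{t+1} | ...] = (0.391) * (2) + (0.232) * (-4) + (0.227) * (-1)
                   = -0.3730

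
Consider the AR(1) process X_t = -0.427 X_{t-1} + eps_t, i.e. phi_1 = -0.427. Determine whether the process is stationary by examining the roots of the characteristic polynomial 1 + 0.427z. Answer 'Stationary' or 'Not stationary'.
\text{Stationary}

The AR(p) characteristic polynomial is P(z) = 1 + 0.427z.
Stationarity requires all roots to lie outside the unit circle, i.e. |z| > 1 for every root.
This is linear in z: 1 + (0.427) z = 0  =>  z = -1/(0.427) = -2.34192,  |z| = 2.34192.
Moduli of all roots: 2.3419.
All moduli strictly greater than 1? Yes.
Verdict: Stationary.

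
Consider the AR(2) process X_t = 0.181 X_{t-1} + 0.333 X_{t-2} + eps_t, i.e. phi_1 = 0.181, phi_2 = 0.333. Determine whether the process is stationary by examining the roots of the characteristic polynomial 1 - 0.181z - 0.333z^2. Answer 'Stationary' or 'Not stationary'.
\text{Stationary}

The AR(p) characteristic polynomial is P(z) = 1 - 0.181z - 0.333z^2.
Stationarity requires all roots to lie outside the unit circle, i.e. |z| > 1 for every root.
Set 1 + (-0.181) z + (-0.333) z^2 = 0, i.e. a z^2 + b z + c = 0 with a = -0.333, b = -0.181, c = 1.
Discriminant D = b^2 - 4ac = (-0.181)^2 - 4*(-0.333)*1 = 0.032761 - (-1.332) = 1.364761.
D >= 0, so the roots are real: z = (-b +/- sqrt(D)) / (2a) = (0.181 +/- 1.16823) / (-0.666).
  z_1 = (0.181 + 1.16823) / (-0.666) = -2.0259,   |z_1| = 2.0259.
  z_2 = (0.181 - 1.16823) / (-0.666) = 1.4823,   |z_2| = 1.4823.
Moduli of all roots: 2.0259, 1.4823.
All moduli strictly greater than 1? Yes.
Verdict: Stationary.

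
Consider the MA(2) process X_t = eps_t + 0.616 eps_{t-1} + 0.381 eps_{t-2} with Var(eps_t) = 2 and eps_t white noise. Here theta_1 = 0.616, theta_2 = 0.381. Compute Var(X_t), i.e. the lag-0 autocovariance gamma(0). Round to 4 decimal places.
\gamma(0) = 3.0492

For an MA(q) process X_t = eps_t + sum_i theta_i eps_{t-i} with
Var(eps_t) = sigma^2, the variance is
  gamma(0) = sigma^2 * (1 + sum_i theta_i^2).
  sum_i theta_i^2 = (0.616)^2 + (0.381)^2 = 0.379456 + 0.145161 = 0.524617.
  gamma(0) = 2 * (1 + 0.524617) = 2 * 1.524617 = 3.049234, which rounds to 3.0492.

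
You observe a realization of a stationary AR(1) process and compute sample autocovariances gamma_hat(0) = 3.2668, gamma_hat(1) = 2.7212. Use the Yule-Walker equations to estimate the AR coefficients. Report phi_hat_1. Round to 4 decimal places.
\hat\phi_{1} = 0.8330

The Yule-Walker equations for an AR(p) process read, in matrix form,
  Gamma_p phi = r_p,   with   (Gamma_p)_{ij} = gamma(|i - j|),
                       (r_p)_i = gamma(i),   i,j = 1..p.
Substitute the sample gammas (Toeplitz matrix and right-hand side of size 1):
  Gamma_p = [[3.2668]]
  r_p     = [2.7212]
With p = 1 this is the single equation gamma(0) phi_1 = gamma(1):
  phi_hat_1 = gamma(1) / gamma(0) = 2.7212 / 3.2668 = 0.8330.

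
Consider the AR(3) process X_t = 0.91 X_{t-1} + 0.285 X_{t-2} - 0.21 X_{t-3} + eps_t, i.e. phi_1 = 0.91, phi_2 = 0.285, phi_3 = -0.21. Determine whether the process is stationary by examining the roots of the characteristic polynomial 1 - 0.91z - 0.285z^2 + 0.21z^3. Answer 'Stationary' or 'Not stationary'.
\text{Stationary}

The AR(p) characteristic polynomial is P(z) = 1 - 0.91z - 0.285z^2 + 0.21z^3.
Stationarity requires all roots to lie outside the unit circle, i.e. |z| > 1 for every root.
Degree 3: look for a simple real root z0 first, then factor out (1 - z/z0) and solve the remaining quadratic.
Testing z0 = -2: P(-2) = 1 + (-0.91)(-2) + (-0.285)(-2)^2 + (0.21)(-2)^3
  = 1 + (1.82) + (-1.14) + (-1.68) = 0.  So z_0 = -2 is a root, |z_0| = 2.
Divide out the factor (1 + 0.5 z) = (1 - z/z0) (since 1/z0 = -0.5):
  P(z) = (1 + 0.5 z)(1 + (-1.41) z + (0.42) z^2)
  [check: z-coef -1.41 - (-0.5) = -0.91; z^2-coef 0.42 - (-0.5)(-1.41) = -0.285; z^3-coef -(-0.5)(0.42) = 0.21.]
Remaining roots from the quadratic factor 1 + (-1.41) z + (0.42) z^2:
  Set 1 + (-1.41) z + (0.42) z^2 = 0, i.e. a z^2 + b z + c = 0 with a = 0.42, b = -1.41, c = 1.
  Discriminant D = b^2 - 4ac = (-1.41)^2 - 4*(0.42)*1 = 1.9881 - (1.68) = 0.3081.
  D >= 0, so the roots are real: z = (-b +/- sqrt(D)) / (2a) = (1.41 +/- 0.555068) / (0.84).
    z_1 = (1.41 + 0.555068) / (0.84) = 2.3394,   |z_1| = 2.3394.
    z_2 = (1.41 - 0.555068) / (0.84) = 1.0178,   |z_2| = 1.0178.
Moduli of all roots: 2.0000, 2.3394, 1.0178.
All moduli strictly greater than 1? Yes.
Verdict: Stationary.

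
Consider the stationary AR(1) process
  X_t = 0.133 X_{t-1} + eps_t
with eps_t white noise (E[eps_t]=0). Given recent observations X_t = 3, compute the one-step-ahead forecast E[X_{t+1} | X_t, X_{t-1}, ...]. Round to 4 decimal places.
E[X_{t+1} \mid \mathcal F_t] = 0.3990

For an AR(p) model X_t = c + sum_i phi_i X_{t-i} + eps_t, the
one-step-ahead conditional mean is
  E[X_{t+1} | X_t, ...] = c + sum_i phi_i X_{t+1-i}.
Substitute known values:
  E[X_{t+1} | ...] = (0.133) * (3)
                   = 0.3990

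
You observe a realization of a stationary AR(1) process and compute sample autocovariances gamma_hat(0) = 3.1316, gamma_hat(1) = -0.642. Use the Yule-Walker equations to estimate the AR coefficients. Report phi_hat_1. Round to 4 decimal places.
\hat\phi_{1} = -0.2050

The Yule-Walker equations for an AR(p) process read, in matrix form,
  Gamma_p phi = r_p,   with   (Gamma_p)_{ij} = gamma(|i - j|),
                       (r_p)_i = gamma(i),   i,j = 1..p.
Substitute the sample gammas (Toeplitz matrix and right-hand side of size 1):
  Gamma_p = [[3.1316]]
  r_p     = [-0.642]
With p = 1 this is the single equation gamma(0) phi_1 = gamma(1):
  phi_hat_1 = gamma(1) / gamma(0) = -0.642 / 3.1316 = -0.2050.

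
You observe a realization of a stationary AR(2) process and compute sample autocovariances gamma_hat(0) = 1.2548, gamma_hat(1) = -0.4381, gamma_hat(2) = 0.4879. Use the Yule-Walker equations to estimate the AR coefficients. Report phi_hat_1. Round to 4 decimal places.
\hat\phi_{1} = -0.2430

The Yule-Walker equations for an AR(p) process read, in matrix form,
  Gamma_p phi = r_p,   with   (Gamma_p)_{ij} = gamma(|i - j|),
                       (r_p)_i = gamma(i),   i,j = 1..p.
Substitute the sample gammas (Toeplitz matrix and right-hand side of size 2):
  Gamma_p = [[1.2548, -0.4381], [-0.4381, 1.2548]]
  r_p     = [-0.4381, 0.4879]
Written out:
  1.2548 phi_1 - 0.4381 phi_2 = -0.4381
  -0.4381 phi_1 + 1.2548 phi_2 = 0.4879
Solve by Cramer's rule:
  det = gamma(0)^2 - gamma(1)^2 = (1.2548)^2 - (-0.4381)^2 = 1.57452304 - 0.19193161 = 1.38259143
  phi_hat_1 = [gamma(1) gamma(0) - gamma(1) gamma(2)] / det = [(-0.4381)(1.2548) - (-0.4381)(0.4879)] / 1.38259143 = -0.33597889 / 1.38259143 = -0.243
  phi_hat_2 = [gamma(0) gamma(2) - gamma(1)^2] / det = [(1.2548)(0.4879) - (-0.4381)^2] / 1.38259143 = 0.42028531 / 1.38259143 = 0.304
So phi_hat = [-0.2430, 0.3040].
Therefore phi_hat_1 = -0.2430.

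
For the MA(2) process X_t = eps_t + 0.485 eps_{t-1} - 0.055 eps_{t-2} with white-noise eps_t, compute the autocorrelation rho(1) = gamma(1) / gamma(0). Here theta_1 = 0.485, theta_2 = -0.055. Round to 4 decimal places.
\rho(1) = 0.3701

For an MA(q) process with theta_0 = 1, the autocovariance is
  gamma(k) = sigma^2 * sum_{i=0..q-k} theta_i * theta_{i+k},
and rho(k) = gamma(k) / gamma(0). Sigma^2 cancels.
  numerator   = (1)*(0.485) + (0.485)*(-0.055) = 0.458325.
  denominator = (1)^2 + (0.485)^2 + (-0.055)^2 = 1.23825.
  rho(1) = 0.458325 / 1.23825 = 0.3701.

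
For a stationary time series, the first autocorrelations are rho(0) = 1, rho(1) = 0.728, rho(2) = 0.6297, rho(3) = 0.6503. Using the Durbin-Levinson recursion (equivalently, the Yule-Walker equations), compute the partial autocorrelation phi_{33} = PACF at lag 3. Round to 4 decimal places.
\phi_{33} = 0.3001

The PACF at lag k is phi_{kk}, the last component of the solution
to the Yule-Walker system G_k phi = r_k where
  (G_k)_{ij} = rho(|i - j|), (r_k)_i = rho(i), i,j = 1..k.
Equivalently, Durbin-Levinson gives phi_{kk} iteratively:
  phi_{11} = rho(1)
  phi_{kk} = [rho(k) - sum_{j=1..k-1} phi_{k-1,j} rho(k-j)]
            / [1 - sum_{j=1..k-1} phi_{k-1,j} rho(j)],
  phi_{k,j} = phi_{k-1,j} - phi_{kk} phi_{k-1,k-j},  j = 1..k-1.
Step k = 1:
  phi_11 = rho(1) = 0.728.
Step k = 2:
  phi_22 = [rho(2) - phi_11 rho(1)] / [1 - phi_11 rho(1)] = [0.6297 - (0.728)(0.728)] / [1 - (0.728)(0.728)]
         = 0.099716 / 0.470016 = 0.212154.
  Update: phi_21 = phi_11 - phi_22 phi_11 = 0.728 - (0.212154)(0.728) = 0.573552.
Step k = 3:
  phi_33 = [rho(3) - phi_21 rho(2) - phi_22 rho(1)] / [1 - phi_21 rho(1) - phi_22 rho(2)]
    numerator   = 0.6503 - (0.573552)(0.6297) - (0.212154)(0.728) = 0.13468613
    denominator = 1 - (0.573552)(0.728) - (0.212154)(0.6297) = 0.4488608
  phi_33 = 0.13468613 / 0.4488608 = 0.3001.
Therefore phi_{33} = 0.3001.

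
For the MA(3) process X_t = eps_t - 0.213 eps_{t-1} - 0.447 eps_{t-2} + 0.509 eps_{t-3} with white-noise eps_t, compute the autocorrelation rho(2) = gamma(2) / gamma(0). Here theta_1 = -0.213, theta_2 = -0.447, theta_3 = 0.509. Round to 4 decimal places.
\rho(2) = -0.3692

For an MA(q) process with theta_0 = 1, the autocovariance is
  gamma(k) = sigma^2 * sum_{i=0..q-k} theta_i * theta_{i+k},
and rho(k) = gamma(k) / gamma(0). Sigma^2 cancels.
  numerator   = (1)*(-0.447) + (-0.213)*(0.509) = -0.555417.
  denominator = (1)^2 + (-0.213)^2 + (-0.447)^2 + (0.509)^2 = 1.504259.
  rho(2) = -0.555417 / 1.504259 = -0.3692.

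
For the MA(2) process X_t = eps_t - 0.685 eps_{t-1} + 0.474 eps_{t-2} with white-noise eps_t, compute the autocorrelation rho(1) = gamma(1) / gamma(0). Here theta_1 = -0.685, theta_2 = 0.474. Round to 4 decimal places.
\rho(1) = -0.5961

For an MA(q) process with theta_0 = 1, the autocovariance is
  gamma(k) = sigma^2 * sum_{i=0..q-k} theta_i * theta_{i+k},
and rho(k) = gamma(k) / gamma(0). Sigma^2 cancels.
  numerator   = (1)*(-0.685) + (-0.685)*(0.474) = -1.00969.
  denominator = (1)^2 + (-0.685)^2 + (0.474)^2 = 1.693901.
  rho(1) = -1.00969 / 1.693901 = -0.5961.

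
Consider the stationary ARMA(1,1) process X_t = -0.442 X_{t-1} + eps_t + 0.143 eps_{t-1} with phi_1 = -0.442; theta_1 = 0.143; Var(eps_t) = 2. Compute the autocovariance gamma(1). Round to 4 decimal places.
\gamma(1) = -0.6962

Multiply the model equation by X_{t-k} and take expectations. With theta_0 = psi_0 = 1 and psi_j the MA(infinity) weights, this gives
  gamma(k) - sum_i phi_i gamma(k-i) = c_k,
  c_k = sigma^2 * sum_{j=k..q} theta_j psi_{j-k}   (c_k = 0 for k > q),
using gamma(-m) = gamma(m).
psi-weights needed (psi_j = theta_j + sum_i phi_i psi_{j-i}):
  psi_1 = theta_1 + phi_1 = 0.143 + (-0.442) = -0.299
Right-hand sides:
  c_0 = sigma^2 (1 + theta_1 psi_1) = 2 * (1 + (0.143)(-0.299)) = 2 * 0.957243 = 1.914486
  c_1 = sigma^2 theta_1 = 2 * (0.143) = 0.286
  c_2 = 0
Equations for k = 0 and k = 1 (AR order 1):
  gamma(0) = phi_1 gamma(1) + c_0
  gamma(1) = phi_1 gamma(0) + c_1
Substituting the second into the first: gamma(0) (1 - phi_1^2) = c_0 + phi_1 c_1, so
  gamma(0) = (c_0 + phi_1 c_1) / (1 - phi_1^2) = (1.914486 + (-0.442)(0.286)) / (1 - (-0.442)^2) = 1.788074 / 0.804636 = 2.222215.
  gamma(1) = phi_1 gamma(0) + c_1 = (-0.442)(2.222215) + (0.286) = -0.696219.
Therefore gamma(1) = -0.6962 (to 4 decimal places).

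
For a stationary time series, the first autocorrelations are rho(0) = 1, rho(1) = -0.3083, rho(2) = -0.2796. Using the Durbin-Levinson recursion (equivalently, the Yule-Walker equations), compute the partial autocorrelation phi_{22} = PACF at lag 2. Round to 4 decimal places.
\phi_{22} = -0.4140

The PACF at lag k is phi_{kk}, the last component of the solution
to the Yule-Walker system G_k phi = r_k where
  (G_k)_{ij} = rho(|i - j|), (r_k)_i = rho(i), i,j = 1..k.
Equivalently, Durbin-Levinson gives phi_{kk} iteratively:
  phi_{11} = rho(1)
  phi_{kk} = [rho(k) - sum_{j=1..k-1} phi_{k-1,j} rho(k-j)]
            / [1 - sum_{j=1..k-1} phi_{k-1,j} rho(j)],
  phi_{k,j} = phi_{k-1,j} - phi_{kk} phi_{k-1,k-j},  j = 1..k-1.
Step k = 1:
  phi_11 = rho(1) = -0.3083.
Step k = 2:
  phi_22 = [rho(2) - phi_11 rho(1)] / [1 - phi_11 rho(1)] = [-0.2796 - (-0.3083)(-0.3083)] / [1 - (-0.3083)(-0.3083)]
         = -0.37464889 / 0.90495111 = -0.414.
Therefore phi_{22} = -0.4140.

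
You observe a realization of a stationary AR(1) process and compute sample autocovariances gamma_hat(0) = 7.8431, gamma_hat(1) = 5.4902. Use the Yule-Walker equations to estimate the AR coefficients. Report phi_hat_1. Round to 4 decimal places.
\hat\phi_{1} = 0.7000

The Yule-Walker equations for an AR(p) process read, in matrix form,
  Gamma_p phi = r_p,   with   (Gamma_p)_{ij} = gamma(|i - j|),
                       (r_p)_i = gamma(i),   i,j = 1..p.
Substitute the sample gammas (Toeplitz matrix and right-hand side of size 1):
  Gamma_p = [[7.8431]]
  r_p     = [5.4902]
With p = 1 this is the single equation gamma(0) phi_1 = gamma(1):
  phi_hat_1 = gamma(1) / gamma(0) = 5.4902 / 7.8431 = 0.7000.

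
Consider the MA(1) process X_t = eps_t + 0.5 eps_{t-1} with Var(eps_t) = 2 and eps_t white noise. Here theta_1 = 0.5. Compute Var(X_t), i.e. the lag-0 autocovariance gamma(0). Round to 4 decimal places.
\gamma(0) = 2.5000

For an MA(q) process X_t = eps_t + sum_i theta_i eps_{t-i} with
Var(eps_t) = sigma^2, the variance is
  gamma(0) = sigma^2 * (1 + sum_i theta_i^2).
  sum_i theta_i^2 = (0.5)^2 = 0.25.
  gamma(0) = 2 * (1 + 0.25) = 2 * 1.25 = 2.5, which rounds to 2.5000.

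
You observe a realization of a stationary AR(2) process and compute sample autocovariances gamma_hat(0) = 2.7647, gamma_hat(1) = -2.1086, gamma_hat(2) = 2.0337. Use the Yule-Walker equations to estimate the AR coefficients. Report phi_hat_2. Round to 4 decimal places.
\hat\phi_{2} = 0.3679

The Yule-Walker equations for an AR(p) process read, in matrix form,
  Gamma_p phi = r_p,   with   (Gamma_p)_{ij} = gamma(|i - j|),
                       (r_p)_i = gamma(i),   i,j = 1..p.
Substitute the sample gammas (Toeplitz matrix and right-hand side of size 2):
  Gamma_p = [[2.7647, -2.1086], [-2.1086, 2.7647]]
  r_p     = [-2.1086, 2.0337]
Written out:
  2.7647 phi_1 - 2.1086 phi_2 = -2.1086
  -2.1086 phi_1 + 2.7647 phi_2 = 2.0337
Solve by Cramer's rule:
  det = gamma(0)^2 - gamma(1)^2 = (2.7647)^2 - (-2.1086)^2 = 7.64356609 - 4.44619396 = 3.19737213
  phi_hat_1 = [gamma(1) gamma(0) - gamma(1) gamma(2)] / det = [(-2.1086)(2.7647) - (-2.1086)(2.0337)] / 3.19737213 = -1.5413866 / 3.19737213 = -0.4821
  phi_hat_2 = [gamma(0) gamma(2) - gamma(1)^2] / det = [(2.7647)(2.0337) - (-2.1086)^2] / 3.19737213 = 1.17637643 / 3.19737213 = 0.3679
So phi_hat = [-0.4821, 0.3679].
Therefore phi_hat_2 = 0.3679.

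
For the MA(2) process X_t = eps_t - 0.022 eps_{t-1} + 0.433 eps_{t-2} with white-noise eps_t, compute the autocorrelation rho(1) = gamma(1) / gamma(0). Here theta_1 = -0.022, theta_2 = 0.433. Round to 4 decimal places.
\rho(1) = -0.0265

For an MA(q) process with theta_0 = 1, the autocovariance is
  gamma(k) = sigma^2 * sum_{i=0..q-k} theta_i * theta_{i+k},
and rho(k) = gamma(k) / gamma(0). Sigma^2 cancels.
  numerator   = (1)*(-0.022) + (-0.022)*(0.433) = -0.031526.
  denominator = (1)^2 + (-0.022)^2 + (0.433)^2 = 1.187973.
  rho(1) = -0.031526 / 1.187973 = -0.0265.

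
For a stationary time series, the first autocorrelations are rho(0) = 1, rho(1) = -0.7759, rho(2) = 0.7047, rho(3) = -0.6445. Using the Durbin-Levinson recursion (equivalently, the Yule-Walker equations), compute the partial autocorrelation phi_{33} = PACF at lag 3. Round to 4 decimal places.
\phi_{33} = -0.1039

The PACF at lag k is phi_{kk}, the last component of the solution
to the Yule-Walker system G_k phi = r_k where
  (G_k)_{ij} = rho(|i - j|), (r_k)_i = rho(i), i,j = 1..k.
Equivalently, Durbin-Levinson gives phi_{kk} iteratively:
  phi_{11} = rho(1)
  phi_{kk} = [rho(k) - sum_{j=1..k-1} phi_{k-1,j} rho(k-j)]
            / [1 - sum_{j=1..k-1} phi_{k-1,j} rho(j)],
  phi_{k,j} = phi_{k-1,j} - phi_{kk} phi_{k-1,k-j},  j = 1..k-1.
Step k = 1:
  phi_11 = rho(1) = -0.7759.
Step k = 2:
  phi_22 = [rho(2) - phi_11 rho(1)] / [1 - phi_11 rho(1)] = [0.7047 - (-0.7759)(-0.7759)] / [1 - (-0.7759)(-0.7759)]
         = 0.10267919 / 0.39797919 = 0.258001.
  Update: phi_21 = phi_11 - phi_22 phi_11 = -0.7759 - (0.258001)(-0.7759) = -0.575717.
Step k = 3:
  phi_33 = [rho(3) - phi_21 rho(2) - phi_22 rho(1)] / [1 - phi_21 rho(1) - phi_22 rho(2)]
    numerator   = -0.6445 - (-0.575717)(0.7047) - (0.258001)(-0.7759) = -0.03860914
    denominator = 1 - (-0.575717)(-0.7759) - (0.258001)(0.7047) = 0.37148781
  phi_33 = -0.03860914 / 0.37148781 = -0.1039.
Therefore phi_{33} = -0.1039.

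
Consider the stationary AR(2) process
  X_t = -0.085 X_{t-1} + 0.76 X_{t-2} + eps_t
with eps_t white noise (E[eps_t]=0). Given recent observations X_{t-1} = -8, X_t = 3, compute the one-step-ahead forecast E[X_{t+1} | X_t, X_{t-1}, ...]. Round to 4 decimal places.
E[X_{t+1} \mid \mathcal F_t] = -6.3350

For an AR(p) model X_t = c + sum_i phi_i X_{t-i} + eps_t, the
one-step-ahead conditional mean is
  E[X_{t+1} | X_t, ...] = c + sum_i phi_i X_{t+1-i}.
Substitute known values:
  E[X_{t+1} | ...] = (-0.085) * (3) + (0.76) * (-8)
                   = -6.3350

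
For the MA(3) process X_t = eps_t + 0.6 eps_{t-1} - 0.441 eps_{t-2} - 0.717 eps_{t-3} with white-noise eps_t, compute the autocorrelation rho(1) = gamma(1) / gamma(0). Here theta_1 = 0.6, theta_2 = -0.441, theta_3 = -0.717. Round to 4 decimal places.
\rho(1) = 0.3150

For an MA(q) process with theta_0 = 1, the autocovariance is
  gamma(k) = sigma^2 * sum_{i=0..q-k} theta_i * theta_{i+k},
and rho(k) = gamma(k) / gamma(0). Sigma^2 cancels.
  numerator   = (1)*(0.6) + (0.6)*(-0.441) + (-0.441)*(-0.717) = 0.651597.
  denominator = (1)^2 + (0.6)^2 + (-0.441)^2 + (-0.717)^2 = 2.06857.
  rho(1) = 0.651597 / 2.06857 = 0.3150.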